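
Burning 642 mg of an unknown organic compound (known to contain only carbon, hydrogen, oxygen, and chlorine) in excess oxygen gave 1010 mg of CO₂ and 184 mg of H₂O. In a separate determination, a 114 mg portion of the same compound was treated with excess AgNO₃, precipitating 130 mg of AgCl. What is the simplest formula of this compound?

mol C = 1.01 g CO₂ ÷ 44.009 g/mol = 0.02295 mol
mol H = 2 × 0.184 g H₂O ÷ 18.015 g/mol = 0.02043 mol
From the AgCl data: mol Cl per gram of compound = (0.130 ÷ 143.318) ÷ 0.114 = 0.007957 mol/g, so in the 0.642 g combustion sample mol Cl = 0.005108 mol
mass O = 0.642 − (0.2757 + 0.02059 + 0.1811) = 0.1647 g → mol O = 0.1647 ÷ 15.999 = 0.01029 mol
Divide by the smallest (0.005108 mol): C 4.493, H 3.999, Cl 1.000, O 2.015
Multiplying each by 2 gives whole numbers: C 8.99, H 8.00, Cl 2.00, O 4.03

C9H8Cl2O4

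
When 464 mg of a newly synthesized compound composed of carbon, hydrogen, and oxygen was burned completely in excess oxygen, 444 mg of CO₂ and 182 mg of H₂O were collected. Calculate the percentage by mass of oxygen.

mol C = 0.444 g CO₂ ÷ 44.009 g/mol = 0.01009 mol
mol H = 2 × 0.182 g H₂O ÷ 18.015 g/mol = 0.02021 mol
mass O = 0.464 − (0.1212 + 0.02037) = 0.3225 g → mol O = 0.3225 ÷ 15.999 = 0.02015 mol
mass % O = 0.3225 g ÷ 0.464 g × 100%

69.5%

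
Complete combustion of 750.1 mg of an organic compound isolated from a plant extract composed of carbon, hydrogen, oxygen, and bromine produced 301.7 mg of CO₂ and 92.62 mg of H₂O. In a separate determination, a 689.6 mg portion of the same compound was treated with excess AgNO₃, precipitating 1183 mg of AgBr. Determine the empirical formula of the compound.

mol C = 0.3017 g CO₂ ÷ 44.009 g/mol = 0.0068554 mol
mol H = 2 × 0.09262 g H₂O ÷ 18.015 g/mol = 0.010283 mol
From the AgBr data: mol Br per gram of compound = (1.183 ÷ 187.772) ÷ 0.6896 = 0.0091360 mol/g, so in the 0.7501 g combustion sample mol Br = 0.0068529 mol
mass O = 0.7501 − (0.082340 + 0.010365 + 0.54758) = 0.10982 g → mol O = 0.10982 ÷ 15.999 = 0.0068641 mol
Divide by the smallest (0.0068529 mol): C 1.000, H 1.500, Br 1.000, O 1.002
Multiplying each by 2 gives whole numbers: C 2.00, H 3.00, Br 2.00, O 2.00

C2H3Br2O2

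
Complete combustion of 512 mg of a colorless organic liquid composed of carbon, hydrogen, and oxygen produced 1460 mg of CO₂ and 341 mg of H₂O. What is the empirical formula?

mol C = 1.46 g CO₂ ÷ 44.009 g/mol = 0.03318 mol
mol H = 2 × 0.341 g H₂O ÷ 18.015 g/mol = 0.03786 mol
mass O = 0.512 − (0.3985 + 0.03816) = 0.07537 g → mol O = 0.07537 ÷ 15.999 = 0.004711 mol
Divide by the smallest (0.004711 mol): C 7.042, H 8.036, O 1.000

C7H8O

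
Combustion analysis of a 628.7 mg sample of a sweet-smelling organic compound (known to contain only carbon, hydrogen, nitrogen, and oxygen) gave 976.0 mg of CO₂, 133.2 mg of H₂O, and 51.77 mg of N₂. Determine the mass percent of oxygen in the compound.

47.03%

mol C = 0.9760 g CO₂ ÷ 44.009 g/mol = 0.022177 mol
mol H = 2 × 0.1332 g H₂O ÷ 18.015 g/mol = 0.014788 mol
mol N = 2 × 0.05177 g N₂ ÷ 28.014 g/mol = 0.0036960 mol
mass O = 0.6287 − (0.26637 + 0.014906 + 0.051770) = 0.29565 g → mol O = 0.29565 ÷ 15.999 = 0.018479 mol
mass % O = 0.29565 g ÷ 0.6287 g × 100%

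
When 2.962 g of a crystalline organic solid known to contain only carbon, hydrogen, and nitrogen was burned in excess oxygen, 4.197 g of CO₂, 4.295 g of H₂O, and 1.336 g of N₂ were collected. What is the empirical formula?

CH5N

mol C = 4.197 g CO₂ ÷ 44.009 g/mol = 0.095367 mol
mol H = 2 × 4.295 g H₂O ÷ 18.015 g/mol = 0.47682 mol
mol N = 2 × 1.336 g N₂ ÷ 28.014 g/mol = 0.095381 mol
Divide by the smallest (0.095367 mol): C 1.000, H 5.000, N 1.000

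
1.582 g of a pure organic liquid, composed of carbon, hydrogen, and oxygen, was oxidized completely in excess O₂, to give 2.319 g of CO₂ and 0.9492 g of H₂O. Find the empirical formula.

CH2O

mol C = 2.319 g CO₂ ÷ 44.009 g/mol = 0.052694 mol
mol H = 2 × 0.9492 g H₂O ÷ 18.015 g/mol = 0.10538 mol
mass O = 1.582 − (0.63290 + 0.10622) = 0.84287 g → mol O = 0.84287 ÷ 15.999 = 0.052683 mol
Divide by the smallest (0.052683 mol): C 1.000, H 2.000, O 1.000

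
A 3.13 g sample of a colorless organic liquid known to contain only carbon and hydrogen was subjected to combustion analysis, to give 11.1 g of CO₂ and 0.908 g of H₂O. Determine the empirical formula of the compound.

mol C = 11.1 g CO₂ ÷ 44.009 g/mol = 0.2522 mol
mol H = 2 × 0.908 g H₂O ÷ 18.015 g/mol = 0.1008 mol
Divide by the smallest (0.1008 mol): C 2.502, H 1.000
Multiplying each by 2 gives whole numbers: C 5.00, H 2.00

C5H2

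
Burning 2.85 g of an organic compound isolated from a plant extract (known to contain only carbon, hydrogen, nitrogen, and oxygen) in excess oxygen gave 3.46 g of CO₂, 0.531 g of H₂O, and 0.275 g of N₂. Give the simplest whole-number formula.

mol C = 3.46 g CO₂ ÷ 44.009 g/mol = 0.07862 mol
mol H = 2 × 0.531 g H₂O ÷ 18.015 g/mol = 0.05895 mol
mol N = 2 × 0.275 g N₂ ÷ 28.014 g/mol = 0.01963 mol
mass O = 2.85 − (0.9443 + 0.05942 + 0.2750) = 1.571 g → mol O = 1.571 ÷ 15.999 = 0.09821 mol
Divide by the smallest (0.01963 mol): C 4.004, H 3.003, N 1.000, O 5.002

C4H3NO5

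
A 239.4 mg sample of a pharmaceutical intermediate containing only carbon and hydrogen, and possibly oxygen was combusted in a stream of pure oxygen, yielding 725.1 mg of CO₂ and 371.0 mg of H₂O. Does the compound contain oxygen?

mol C = 0.7251 g CO₂ ÷ 44.009 g/mol = 0.016476 mol
mol H = 2 × 0.3710 g H₂O ÷ 18.015 g/mol = 0.041188 mol
C and H together account for 0.23941 g — essentially the entire 0.2394 g sample — so the compound contains no oxygen.

no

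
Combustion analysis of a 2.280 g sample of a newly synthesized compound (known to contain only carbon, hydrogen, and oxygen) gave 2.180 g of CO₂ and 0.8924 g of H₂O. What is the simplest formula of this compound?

mol C = 2.180 g CO₂ ÷ 44.009 g/mol = 0.049535 mol
mol H = 2 × 0.8924 g H₂O ÷ 18.015 g/mol = 0.099073 mol
mass O = 2.280 − (0.59497 + 0.099866) = 1.5852 g → mol O = 1.5852 ÷ 15.999 = 0.099079 mol
Divide by the smallest (0.049535 mol): C 1.000, H 2.000, O 2.000

CH2O2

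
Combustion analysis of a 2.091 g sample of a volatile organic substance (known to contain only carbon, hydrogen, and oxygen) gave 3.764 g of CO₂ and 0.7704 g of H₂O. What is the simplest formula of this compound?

C7H7O5

mol C = 3.764 g CO₂ ÷ 44.009 g/mol = 0.085528 mol
mol H = 2 × 0.7704 g H₂O ÷ 18.015 g/mol = 0.085529 mol
mass O = 2.091 − (1.0273 + 0.086213) = 0.97751 g → mol O = 0.97751 ÷ 15.999 = 0.061098 mol
Divide by the smallest (0.061098 mol): C 1.400, H 1.400, O 1.000
Multiplying each by 5 gives whole numbers: C 7.00, H 7.00, O 5.00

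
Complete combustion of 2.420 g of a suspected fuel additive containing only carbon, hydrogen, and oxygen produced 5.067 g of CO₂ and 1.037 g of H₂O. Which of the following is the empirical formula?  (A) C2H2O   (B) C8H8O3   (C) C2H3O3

mol C = 5.067 g CO₂ ÷ 44.009 g/mol = 0.11514 mol
mol H = 2 × 1.037 g H₂O ÷ 18.015 g/mol = 0.11513 mol
mass O = 2.420 − (1.3829 + 0.11605) = 0.92106 g → mol O = 0.92106 ÷ 15.999 = 0.057570 mol
Divide by the smallest (0.057570 mol): C 2.000, H 2.000, O 1.000

(A) C2H2O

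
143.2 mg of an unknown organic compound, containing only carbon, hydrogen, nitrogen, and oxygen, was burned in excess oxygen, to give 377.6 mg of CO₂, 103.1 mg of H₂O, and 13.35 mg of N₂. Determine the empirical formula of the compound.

C9H12NO

mol C = 0.3776 g CO₂ ÷ 44.009 g/mol = 0.0085801 mol
mol H = 2 × 0.1031 g H₂O ÷ 18.015 g/mol = 0.011446 mol
mol N = 2 × 0.01335 g N₂ ÷ 28.014 g/mol = 0.00095309 mol
mass O = 0.1432 − (0.10306 + 0.011538 + 0.013350) = 0.015257 g → mol O = 0.015257 ÷ 15.999 = 0.00095364 mol
Divide by the smallest (0.00095309 mol): C 9.002, H 12.009, N 1.000, O 1.001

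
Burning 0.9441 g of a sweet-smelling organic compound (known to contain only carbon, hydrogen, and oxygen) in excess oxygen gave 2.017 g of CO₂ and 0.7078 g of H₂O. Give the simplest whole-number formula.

C7H12O3

mol C = 2.017 g CO₂ ÷ 44.009 g/mol = 0.045832 mol
mol H = 2 × 0.7078 g H₂O ÷ 18.015 g/mol = 0.078579 mol
mass O = 0.9441 − (0.55048 + 0.079208) = 0.31441 g → mol O = 0.31441 ÷ 15.999 = 0.019652 mol
Divide by the smallest (0.019652 mol): C 2.332, H 3.999, O 1.000
Multiplying each by 3 gives whole numbers: C 7.00, H 12.00, O 3.00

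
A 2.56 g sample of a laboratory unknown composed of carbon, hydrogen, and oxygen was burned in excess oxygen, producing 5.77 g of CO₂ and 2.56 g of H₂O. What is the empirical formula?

mol C = 5.77 g CO₂ ÷ 44.009 g/mol = 0.1311 mol
mol H = 2 × 2.56 g H₂O ÷ 18.015 g/mol = 0.2842 mol
mass O = 2.56 − (1.575 + 0.2865) = 0.6988 g → mol O = 0.6988 ÷ 15.999 = 0.04368 mol
Divide by the smallest (0.04368 mol): C 3.002, H 6.507, O 1.000
Multiplying each by 2 gives whole numbers: C 6.00, H 13.01, O 2.00

C6H13O2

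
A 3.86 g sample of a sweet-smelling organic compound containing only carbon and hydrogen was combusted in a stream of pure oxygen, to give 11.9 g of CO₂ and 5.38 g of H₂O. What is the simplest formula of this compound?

mol C = 11.9 g CO₂ ÷ 44.009 g/mol = 0.2704 mol
mol H = 2 × 5.38 g H₂O ÷ 18.015 g/mol = 0.5973 mol
Divide by the smallest (0.2704 mol): C 1.000, H 2.209
Multiplying each by 5 gives whole numbers: C 5.00, H 11.04

C5H11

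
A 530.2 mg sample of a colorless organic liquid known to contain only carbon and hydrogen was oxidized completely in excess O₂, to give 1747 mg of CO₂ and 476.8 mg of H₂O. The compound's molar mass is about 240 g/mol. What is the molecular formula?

C18H24

mol C = 1.747 g CO₂ ÷ 44.009 g/mol = 0.039696 mol
mol H = 2 × 0.4768 g H₂O ÷ 18.015 g/mol = 0.052934 mol
Divide by the smallest (0.039696 mol): C 1.000, H 1.333
Multiplying each by 3 gives whole numbers: C 3.00, H 4.00
Empirical formula: C3H4
Empirical-formula mass = 40.06 g/mol; 240 ÷ 40.06 ≈ 6, so the molecular formula is C18H24.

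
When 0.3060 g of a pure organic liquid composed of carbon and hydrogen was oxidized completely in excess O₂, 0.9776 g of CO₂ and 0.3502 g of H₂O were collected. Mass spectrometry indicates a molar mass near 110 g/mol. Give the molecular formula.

mol C = 0.9776 g CO₂ ÷ 44.009 g/mol = 0.022214 mol
mol H = 2 × 0.3502 g H₂O ÷ 18.015 g/mol = 0.038879 mol
Divide by the smallest (0.022214 mol): C 1.000, H 1.750
Multiplying each by 4 gives whole numbers: C 4.00, H 7.00
Empirical formula: C4H7
Empirical-formula mass = 55.10 g/mol; 110 ÷ 55.10 ≈ 2, so the molecular formula is C8H14.

C8H14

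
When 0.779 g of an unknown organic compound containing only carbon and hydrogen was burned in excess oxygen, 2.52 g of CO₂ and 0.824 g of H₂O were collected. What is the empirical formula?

C5H8

mol C = 2.52 g CO₂ ÷ 44.009 g/mol = 0.05726 mol
mol H = 2 × 0.824 g H₂O ÷ 18.015 g/mol = 0.09148 mol
Divide by the smallest (0.05726 mol): C 1.000, H 1.598
Multiplying each by 5 gives whole numbers: C 5.00, H 7.99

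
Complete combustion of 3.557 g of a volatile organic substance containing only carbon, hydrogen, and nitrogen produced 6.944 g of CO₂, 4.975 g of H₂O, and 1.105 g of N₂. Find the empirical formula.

C2H7N

mol C = 6.944 g CO₂ ÷ 44.009 g/mol = 0.15779 mol
mol H = 2 × 4.975 g H₂O ÷ 18.015 g/mol = 0.55232 mol
mol N = 2 × 1.105 g N₂ ÷ 28.014 g/mol = 0.078889 mol
Divide by the smallest (0.078889 mol): C 2.000, H 7.001, N 1.000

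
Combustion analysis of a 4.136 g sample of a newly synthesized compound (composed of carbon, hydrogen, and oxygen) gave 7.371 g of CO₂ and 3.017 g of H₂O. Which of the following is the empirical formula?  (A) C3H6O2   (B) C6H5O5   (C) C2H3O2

mol C = 7.371 g CO₂ ÷ 44.009 g/mol = 0.16749 mol
mol H = 2 × 3.017 g H₂O ÷ 18.015 g/mol = 0.33494 mol
mass O = 4.136 − (2.0117 + 0.33762) = 1.7867 g → mol O = 1.7867 ÷ 15.999 = 0.11167 mol
Divide by the smallest (0.11167 mol): C 1.500, H 2.999, O 1.000
Multiplying each by 2 gives whole numbers: C 3.00, H 6.00, O 2.00

(A) C3H6O2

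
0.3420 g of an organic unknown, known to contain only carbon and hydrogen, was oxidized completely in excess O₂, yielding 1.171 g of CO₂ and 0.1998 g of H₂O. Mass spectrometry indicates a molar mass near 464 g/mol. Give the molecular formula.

C36H30

mol C = 1.171 g CO₂ ÷ 44.009 g/mol = 0.026608 mol
mol H = 2 × 0.1998 g H₂O ÷ 18.015 g/mol = 0.022182 mol
Divide by the smallest (0.022182 mol): C 1.200, H 1.000
Multiplying each by 5 gives whole numbers: C 6.00, H 5.00
Empirical formula: C6H5
Empirical-formula mass = 77.11 g/mol; 464 ÷ 77.11 ≈ 6, so the molecular formula is C36H30.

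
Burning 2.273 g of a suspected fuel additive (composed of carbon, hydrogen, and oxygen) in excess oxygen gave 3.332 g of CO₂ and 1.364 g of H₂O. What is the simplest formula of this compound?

mol C = 3.332 g CO₂ ÷ 44.009 g/mol = 0.075712 mol
mol H = 2 × 1.364 g H₂O ÷ 18.015 g/mol = 0.15143 mol
mass O = 2.273 − (0.90937 + 0.15264) = 1.2110 g → mol O = 1.2110 ÷ 15.999 = 0.075691 mol
Divide by the smallest (0.075691 mol): C 1.000, H 2.001, O 1.000

CH2O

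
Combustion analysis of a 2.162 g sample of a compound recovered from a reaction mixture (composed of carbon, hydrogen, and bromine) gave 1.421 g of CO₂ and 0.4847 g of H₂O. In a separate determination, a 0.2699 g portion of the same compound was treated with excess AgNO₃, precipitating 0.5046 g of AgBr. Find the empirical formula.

mol C = 1.421 g CO₂ ÷ 44.009 g/mol = 0.032289 mol
mol H = 2 × 0.4847 g H₂O ÷ 18.015 g/mol = 0.053811 mol
From the AgBr data: mol Br per gram of compound = (0.5046 ÷ 187.772) ÷ 0.2699 = 0.0099567 mol/g, so in the 2.162 g combustion sample mol Br = 0.021526 mol
Divide by the smallest (0.021526 mol): C 1.500, H 2.500, Br 1.000
Multiplying each by 2 gives whole numbers: C 3.00, H 5.00, Br 2.00

C3H5Br2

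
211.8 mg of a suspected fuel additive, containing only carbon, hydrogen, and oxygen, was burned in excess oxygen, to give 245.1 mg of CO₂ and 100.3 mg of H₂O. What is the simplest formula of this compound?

C2H4O3

mol C = 0.2451 g CO₂ ÷ 44.009 g/mol = 0.0055693 mol
mol H = 2 × 0.1003 g H₂O ÷ 18.015 g/mol = 0.011135 mol
mass O = 0.2118 − (0.066893 + 0.011224) = 0.13368 g → mol O = 0.13368 ÷ 15.999 = 0.0083557 mol
Divide by the smallest (0.0055693 mol): C 1.000, H 1.999, O 1.500
Multiplying each by 2 gives whole numbers: C 2.00, H 4.00, O 3.00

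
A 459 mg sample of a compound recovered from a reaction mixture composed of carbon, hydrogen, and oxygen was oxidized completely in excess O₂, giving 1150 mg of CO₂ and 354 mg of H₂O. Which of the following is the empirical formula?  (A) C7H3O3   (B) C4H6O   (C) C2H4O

mol C = 1.15 g CO₂ ÷ 44.009 g/mol = 0.02613 mol
mol H = 2 × 0.354 g H₂O ÷ 18.015 g/mol = 0.03930 mol
mass O = 0.459 − (0.3139 + 0.03961) = 0.1055 g → mol O = 0.1055 ÷ 15.999 = 0.006596 mol
Divide by the smallest (0.006596 mol): C 3.962, H 5.958, O 1.000

(B) C4H6O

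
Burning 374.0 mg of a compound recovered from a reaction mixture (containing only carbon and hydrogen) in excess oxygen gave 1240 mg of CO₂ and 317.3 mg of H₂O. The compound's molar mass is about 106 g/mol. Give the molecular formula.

mol C = 1.240 g CO₂ ÷ 44.009 g/mol = 0.028176 mol
mol H = 2 × 0.3173 g H₂O ÷ 18.015 g/mol = 0.035226 mol
Divide by the smallest (0.028176 mol): C 1.000, H 1.250
Multiplying each by 4 gives whole numbers: C 4.00, H 5.00
Empirical formula: C4H5
Empirical-formula mass = 53.08 g/mol; 106 ÷ 53.08 ≈ 2, so the molecular formula is C8H10.

C8H10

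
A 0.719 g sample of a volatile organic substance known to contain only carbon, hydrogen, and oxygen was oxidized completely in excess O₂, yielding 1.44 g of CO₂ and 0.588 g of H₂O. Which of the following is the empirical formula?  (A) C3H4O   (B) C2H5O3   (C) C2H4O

(C) C2H4O

mol C = 1.44 g CO₂ ÷ 44.009 g/mol = 0.03272 mol
mol H = 2 × 0.588 g H₂O ÷ 18.015 g/mol = 0.06528 mol
mass O = 0.719 − (0.3930 + 0.06580) = 0.2602 g → mol O = 0.2602 ÷ 15.999 = 0.01626 mol
Divide by the smallest (0.01626 mol): C 2.012, H 4.014, O 1.000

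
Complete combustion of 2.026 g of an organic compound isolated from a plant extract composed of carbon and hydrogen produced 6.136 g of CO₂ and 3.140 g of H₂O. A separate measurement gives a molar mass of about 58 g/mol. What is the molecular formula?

C4H10

mol C = 6.136 g CO₂ ÷ 44.009 g/mol = 0.13943 mol
mol H = 2 × 3.140 g H₂O ÷ 18.015 g/mol = 0.34860 mol
Divide by the smallest (0.13943 mol): C 1.000, H 2.500
Multiplying each by 2 gives whole numbers: C 2.00, H 5.00
Empirical formula: C2H5
Empirical-formula mass = 29.06 g/mol; 58 ÷ 29.06 ≈ 2, so the molecular formula is C4H10.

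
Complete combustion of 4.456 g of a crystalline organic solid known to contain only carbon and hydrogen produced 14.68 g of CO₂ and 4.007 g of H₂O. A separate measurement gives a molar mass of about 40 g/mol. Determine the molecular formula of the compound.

mol C = 14.68 g CO₂ ÷ 44.009 g/mol = 0.33357 mol
mol H = 2 × 4.007 g H₂O ÷ 18.015 g/mol = 0.44485 mol
Divide by the smallest (0.33357 mol): C 1.000, H 1.334
Multiplying each by 3 gives whole numbers: C 3.00, H 4.00
Empirical formula: C3H4
Empirical-formula mass = 40.06 g/mol; 40 ÷ 40.06 ≈ 1, so the molecular formula is C3H4.

C3H4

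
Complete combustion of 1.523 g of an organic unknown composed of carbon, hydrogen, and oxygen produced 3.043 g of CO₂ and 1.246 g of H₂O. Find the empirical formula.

C2H4O

mol C = 3.043 g CO₂ ÷ 44.009 g/mol = 0.069145 mol
mol H = 2 × 1.246 g H₂O ÷ 18.015 g/mol = 0.13833 mol
mass O = 1.523 − (0.83050 + 0.13944) = 0.55306 g → mol O = 0.55306 ÷ 15.999 = 0.034569 mol
Divide by the smallest (0.034569 mol): C 2.000, H 4.002, O 1.000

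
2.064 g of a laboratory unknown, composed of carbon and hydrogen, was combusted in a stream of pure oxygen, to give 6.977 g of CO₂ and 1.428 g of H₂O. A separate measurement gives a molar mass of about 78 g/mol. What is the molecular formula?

C6H6

mol C = 6.977 g CO₂ ÷ 44.009 g/mol = 0.15854 mol
mol H = 2 × 1.428 g H₂O ÷ 18.015 g/mol = 0.15853 mol
Divide by the smallest (0.15853 mol): C 1.000, H 1.000
Empirical formula: CH
Empirical-formula mass = 13.02 g/mol; 78 ÷ 13.02 ≈ 6, so the molecular formula is C6H6.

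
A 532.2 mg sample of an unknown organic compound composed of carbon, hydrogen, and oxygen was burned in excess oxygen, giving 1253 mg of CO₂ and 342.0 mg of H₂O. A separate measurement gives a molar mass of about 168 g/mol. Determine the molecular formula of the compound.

mol C = 1.253 g CO₂ ÷ 44.009 g/mol = 0.028471 mol
mol H = 2 × 0.3420 g H₂O ÷ 18.015 g/mol = 0.037968 mol
mass O = 0.5322 − (0.34197 + 0.038272) = 0.15196 g → mol O = 0.15196 ÷ 15.999 = 0.0094979 mol
Divide by the smallest (0.0094979 mol): C 2.998, H 3.998, O 1.000
Empirical formula: C3H4O
Empirical-formula mass = 56.06 g/mol; 168 ÷ 56.06 ≈ 3, so the molecular formula is C9H12O3.

C9H12O3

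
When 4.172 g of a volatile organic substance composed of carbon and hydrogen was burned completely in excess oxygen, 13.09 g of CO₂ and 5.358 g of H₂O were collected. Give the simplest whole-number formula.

mol C = 13.09 g CO₂ ÷ 44.009 g/mol = 0.29744 mol
mol H = 2 × 5.358 g H₂O ÷ 18.015 g/mol = 0.59484 mol
Divide by the smallest (0.29744 mol): C 1.000, H 2.000

CH2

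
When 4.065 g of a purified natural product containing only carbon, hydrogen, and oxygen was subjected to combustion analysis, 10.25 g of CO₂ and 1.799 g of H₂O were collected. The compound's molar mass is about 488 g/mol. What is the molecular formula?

mol C = 10.25 g CO₂ ÷ 44.009 g/mol = 0.23291 mol
mol H = 2 × 1.799 g H₂O ÷ 18.015 g/mol = 0.19972 mol
mass O = 4.065 − (2.7974 + 0.20132) = 1.0662 g → mol O = 1.0662 ÷ 15.999 = 0.066644 mol
Divide by the smallest (0.066644 mol): C 3.495, H 2.997, O 1.000
Multiplying each by 2 gives whole numbers: C 6.99, H 5.99, O 2.00
Empirical formula: C7H6O2
Empirical-formula mass = 122.12 g/mol; 488 ÷ 122.12 ≈ 4, so the molecular formula is C28H24O8.

C28H24O8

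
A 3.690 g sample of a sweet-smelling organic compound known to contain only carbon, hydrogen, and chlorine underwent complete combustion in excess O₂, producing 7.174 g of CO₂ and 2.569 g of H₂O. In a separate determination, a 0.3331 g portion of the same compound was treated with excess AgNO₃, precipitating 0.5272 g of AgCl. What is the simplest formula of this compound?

C4H7Cl

mol C = 7.174 g CO₂ ÷ 44.009 g/mol = 0.16301 mol
mol H = 2 × 2.569 g H₂O ÷ 18.015 g/mol = 0.28521 mol
From the AgCl data: mol Cl per gram of compound = (0.5272 ÷ 143.318) ÷ 0.3331 = 0.011043 mol/g, so in the 3.690 g combustion sample mol Cl = 0.040750 mol
Divide by the smallest (0.040750 mol): C 4.000, H 6.999, Cl 1.000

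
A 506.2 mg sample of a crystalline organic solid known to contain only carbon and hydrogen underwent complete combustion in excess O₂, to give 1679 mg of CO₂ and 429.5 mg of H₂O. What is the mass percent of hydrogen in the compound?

9.50%

mol C = 1.679 g CO₂ ÷ 44.009 g/mol = 0.038151 mol
mol H = 2 × 0.4295 g H₂O ÷ 18.015 g/mol = 0.047682 mol
mass % H = 0.048064 g ÷ 0.5062 g × 100%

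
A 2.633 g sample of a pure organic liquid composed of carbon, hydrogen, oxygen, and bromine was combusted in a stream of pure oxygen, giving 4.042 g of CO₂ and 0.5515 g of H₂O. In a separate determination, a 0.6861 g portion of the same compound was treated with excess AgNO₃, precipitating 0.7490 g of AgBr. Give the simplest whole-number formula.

C6H4BrO

mol C = 4.042 g CO₂ ÷ 44.009 g/mol = 0.091845 mol
mol H = 2 × 0.5515 g H₂O ÷ 18.015 g/mol = 0.061227 mol
From the AgBr data: mol Br per gram of compound = (0.7490 ÷ 187.772) ÷ 0.6861 = 0.0058138 mol/g, so in the 2.633 g combustion sample mol Br = 0.015308 mol
mass O = 2.633 − (1.1031 + 0.061717 + 1.2232) = 0.24498 g → mol O = 0.24498 ÷ 15.999 = 0.015312 mol
Divide by the smallest (0.015308 mol): C 6.000, H 4.000, Br 1.000, O 1.000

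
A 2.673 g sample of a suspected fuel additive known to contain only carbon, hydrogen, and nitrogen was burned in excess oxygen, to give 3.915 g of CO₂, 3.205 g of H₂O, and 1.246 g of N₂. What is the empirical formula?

mol C = 3.915 g CO₂ ÷ 44.009 g/mol = 0.088959 mol
mol H = 2 × 3.205 g H₂O ÷ 18.015 g/mol = 0.35581 mol
mol N = 2 × 1.246 g N₂ ÷ 28.014 g/mol = 0.088956 mol
Divide by the smallest (0.088956 mol): C 1.000, H 4.000, N 1.000

CH4N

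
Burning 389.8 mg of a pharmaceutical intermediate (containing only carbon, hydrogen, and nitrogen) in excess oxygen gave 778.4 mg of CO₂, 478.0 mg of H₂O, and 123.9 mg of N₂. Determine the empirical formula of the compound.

mol C = 0.7784 g CO₂ ÷ 44.009 g/mol = 0.017687 mol
mol H = 2 × 0.4780 g H₂O ÷ 18.015 g/mol = 0.053067 mol
mol N = 2 × 0.1239 g N₂ ÷ 28.014 g/mol = 0.0088456 mol
Divide by the smallest (0.0088456 mol): C 2.000, H 5.999, N 1.000

C2H6N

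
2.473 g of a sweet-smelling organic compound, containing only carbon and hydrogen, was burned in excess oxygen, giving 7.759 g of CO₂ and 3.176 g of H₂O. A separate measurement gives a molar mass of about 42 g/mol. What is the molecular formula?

mol C = 7.759 g CO₂ ÷ 44.009 g/mol = 0.17630 mol
mol H = 2 × 3.176 g H₂O ÷ 18.015 g/mol = 0.35260 mol
Divide by the smallest (0.17630 mol): C 1.000, H 2.000
Empirical formula: CH2
Empirical-formula mass = 14.03 g/mol; 42 ÷ 14.03 ≈ 3, so the molecular formula is C3H6.

C3H6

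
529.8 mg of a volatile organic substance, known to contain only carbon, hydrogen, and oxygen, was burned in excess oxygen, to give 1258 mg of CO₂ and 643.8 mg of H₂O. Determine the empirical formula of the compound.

mol C = 1.258 g CO₂ ÷ 44.009 g/mol = 0.028585 mol
mol H = 2 × 0.6438 g H₂O ÷ 18.015 g/mol = 0.071474 mol
mass O = 0.5298 − (0.34334 + 0.072046) = 0.11442 g → mol O = 0.11442 ÷ 15.999 = 0.0071517 mol
Divide by the smallest (0.0071517 mol): C 3.997, H 9.994, O 1.000

C4H10O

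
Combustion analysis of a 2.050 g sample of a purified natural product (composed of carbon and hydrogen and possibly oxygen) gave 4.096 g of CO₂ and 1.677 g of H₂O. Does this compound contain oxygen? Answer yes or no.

mol C = 4.096 g CO₂ ÷ 44.009 g/mol = 0.093072 mol
mol H = 2 × 1.677 g H₂O ÷ 18.015 g/mol = 0.18618 mol
C and H account for only 1.3056 g of the 2.050 g sample; the remaining 0.74445 g must be oxygen.

yes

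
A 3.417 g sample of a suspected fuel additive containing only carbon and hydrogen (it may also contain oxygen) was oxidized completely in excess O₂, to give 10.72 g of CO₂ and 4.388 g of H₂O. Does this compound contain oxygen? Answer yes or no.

mol C = 10.72 g CO₂ ÷ 44.009 g/mol = 0.24359 mol
mol H = 2 × 4.388 g H₂O ÷ 18.015 g/mol = 0.48715 mol
C and H together account for 3.4168 g — essentially the entire 3.417 g sample — so the compound contains no oxygen.

no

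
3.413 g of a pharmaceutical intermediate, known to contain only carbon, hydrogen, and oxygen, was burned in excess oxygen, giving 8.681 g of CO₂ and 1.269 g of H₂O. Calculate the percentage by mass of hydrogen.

mol C = 8.681 g CO₂ ÷ 44.009 g/mol = 0.19726 mol
mol H = 2 × 1.269 g H₂O ÷ 18.015 g/mol = 0.14088 mol
mass O = 3.413 − (2.3692 + 0.14201) = 0.90176 g → mol O = 0.90176 ÷ 15.999 = 0.056363 mol
mass % H = 0.14201 g ÷ 3.413 g × 100%

4.16%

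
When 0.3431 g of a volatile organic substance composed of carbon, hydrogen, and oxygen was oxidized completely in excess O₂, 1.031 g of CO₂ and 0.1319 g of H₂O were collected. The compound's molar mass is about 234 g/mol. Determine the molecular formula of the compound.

mol C = 1.031 g CO₂ ÷ 44.009 g/mol = 0.023427 mol
mol H = 2 × 0.1319 g H₂O ÷ 18.015 g/mol = 0.014643 mol
mass O = 0.3431 − (0.28138 + 0.014760) = 0.046957 g → mol O = 0.046957 ÷ 15.999 = 0.0029350 mol
Divide by the smallest (0.0029350 mol): C 7.982, H 4.989, O 1.000
Empirical formula: C8H5O
Empirical-formula mass = 117.13 g/mol; 234 ÷ 117.13 ≈ 2, so the molecular formula is C16H10O2.

C16H10O2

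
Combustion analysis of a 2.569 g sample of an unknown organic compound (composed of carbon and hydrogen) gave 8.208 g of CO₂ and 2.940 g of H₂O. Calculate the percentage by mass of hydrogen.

12.81%

mol C = 8.208 g CO₂ ÷ 44.009 g/mol = 0.18651 mol
mol H = 2 × 2.940 g H₂O ÷ 18.015 g/mol = 0.32639 mol
mass % H = 0.32901 g ÷ 2.569 g × 100%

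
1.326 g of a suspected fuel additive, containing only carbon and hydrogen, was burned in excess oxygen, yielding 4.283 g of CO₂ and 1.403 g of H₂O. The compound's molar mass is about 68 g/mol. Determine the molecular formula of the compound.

C5H8

mol C = 4.283 g CO₂ ÷ 44.009 g/mol = 0.097321 mol
mol H = 2 × 1.403 g H₂O ÷ 18.015 g/mol = 0.15576 mol
Divide by the smallest (0.097321 mol): C 1.000, H 1.600
Multiplying each by 5 gives whole numbers: C 5.00, H 8.00
Empirical formula: C5H8
Empirical-formula mass = 68.12 g/mol; 68 ÷ 68.12 ≈ 1, so the molecular formula is C5H8.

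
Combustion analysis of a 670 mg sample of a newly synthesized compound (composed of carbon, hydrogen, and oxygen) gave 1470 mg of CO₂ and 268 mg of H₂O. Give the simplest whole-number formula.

C9H8O4

mol C = 1.47 g CO₂ ÷ 44.009 g/mol = 0.03340 mol
mol H = 2 × 0.268 g H₂O ÷ 18.015 g/mol = 0.02975 mol
mass O = 0.670 − (0.4012 + 0.02999) = 0.2388 g → mol O = 0.2388 ÷ 15.999 = 0.01493 mol
Divide by the smallest (0.01493 mol): C 2.238, H 1.993, O 1.000
Multiplying each by 4 gives whole numbers: C 8.95, H 7.97, O 4.00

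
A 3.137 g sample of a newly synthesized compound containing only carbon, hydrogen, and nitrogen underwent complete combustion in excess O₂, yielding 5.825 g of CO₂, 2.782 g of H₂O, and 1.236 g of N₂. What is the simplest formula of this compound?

C3H7N2

mol C = 5.825 g CO₂ ÷ 44.009 g/mol = 0.13236 mol
mol H = 2 × 2.782 g H₂O ÷ 18.015 g/mol = 0.30885 mol
mol N = 2 × 1.236 g N₂ ÷ 28.014 g/mol = 0.088242 mol
Divide by the smallest (0.088242 mol): C 1.500, H 3.500, N 1.000
Multiplying each by 2 gives whole numbers: C 3.00, H 7.00, N 2.00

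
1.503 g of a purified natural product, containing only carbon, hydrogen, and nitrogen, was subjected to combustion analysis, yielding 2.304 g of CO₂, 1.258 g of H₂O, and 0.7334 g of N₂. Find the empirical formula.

C3H8N3

mol C = 2.304 g CO₂ ÷ 44.009 g/mol = 0.052353 mol
mol H = 2 × 1.258 g H₂O ÷ 18.015 g/mol = 0.13966 mol
mol N = 2 × 0.7334 g N₂ ÷ 28.014 g/mol = 0.052360 mol
Divide by the smallest (0.052353 mol): C 1.000, H 2.668, N 1.000
Multiplying each by 3 gives whole numbers: C 3.00, H 8.00, N 3.00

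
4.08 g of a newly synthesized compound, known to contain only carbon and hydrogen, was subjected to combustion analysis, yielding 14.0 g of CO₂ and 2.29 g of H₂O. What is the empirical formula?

mol C = 14.0 g CO₂ ÷ 44.009 g/mol = 0.3181 mol
mol H = 2 × 2.29 g H₂O ÷ 18.015 g/mol = 0.2542 mol
Divide by the smallest (0.2542 mol): C 1.251, H 1.000
Multiplying each by 4 gives whole numbers: C 5.01, H 4.00

C5H4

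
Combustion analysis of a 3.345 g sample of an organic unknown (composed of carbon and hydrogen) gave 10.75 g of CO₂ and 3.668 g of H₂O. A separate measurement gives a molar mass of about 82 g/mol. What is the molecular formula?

mol C = 10.75 g CO₂ ÷ 44.009 g/mol = 0.24427 mol
mol H = 2 × 3.668 g H₂O ÷ 18.015 g/mol = 0.40722 mol
Divide by the smallest (0.24427 mol): C 1.000, H 1.667
Multiplying each by 3 gives whole numbers: C 3.00, H 5.00
Empirical formula: C3H5
Empirical-formula mass = 41.07 g/mol; 82 ÷ 41.07 ≈ 2, so the molecular formula is C6H10.

C6H10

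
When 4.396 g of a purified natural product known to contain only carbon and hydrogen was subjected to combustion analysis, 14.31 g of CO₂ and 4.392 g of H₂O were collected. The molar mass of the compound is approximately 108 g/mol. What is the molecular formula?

C8H12

mol C = 14.31 g CO₂ ÷ 44.009 g/mol = 0.32516 mol
mol H = 2 × 4.392 g H₂O ÷ 18.015 g/mol = 0.48759 mol
Divide by the smallest (0.32516 mol): C 1.000, H 1.500
Multiplying each by 2 gives whole numbers: C 2.00, H 3.00
Empirical formula: C2H3
Empirical-formula mass = 27.05 g/mol; 108 ÷ 27.05 ≈ 4, so the molecular formula is C8H12.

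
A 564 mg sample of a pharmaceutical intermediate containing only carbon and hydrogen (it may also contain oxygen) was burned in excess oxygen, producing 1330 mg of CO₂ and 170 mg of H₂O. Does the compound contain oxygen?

yes

mol C = 1.33 g CO₂ ÷ 44.009 g/mol = 0.03022 mol
mol H = 2 × 0.170 g H₂O ÷ 18.015 g/mol = 0.01887 mol
C and H account for only 0.3820 g of the 0.564 g sample; the remaining 0.1820 g must be oxygen.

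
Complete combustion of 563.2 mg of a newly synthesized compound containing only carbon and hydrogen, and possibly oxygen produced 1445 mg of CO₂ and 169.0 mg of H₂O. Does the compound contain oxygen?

mol C = 1.445 g CO₂ ÷ 44.009 g/mol = 0.032834 mol
mol H = 2 × 0.1690 g H₂O ÷ 18.015 g/mol = 0.018762 mol
C and H account for only 0.41328 g of the 0.5632 g sample; the remaining 0.14992 g must be oxygen.

yes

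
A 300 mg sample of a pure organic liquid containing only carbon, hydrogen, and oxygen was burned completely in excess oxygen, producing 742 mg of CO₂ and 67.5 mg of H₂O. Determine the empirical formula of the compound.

mol C = 0.742 g CO₂ ÷ 44.009 g/mol = 0.01686 mol
mol H = 2 × 0.0675 g H₂O ÷ 18.015 g/mol = 0.007494 mol
mass O = 0.300 − (0.2025 + 0.007554) = 0.08994 g → mol O = 0.08994 ÷ 15.999 = 0.005622 mol
Divide by the smallest (0.005622 mol): C 2.999, H 1.333, O 1.000
Multiplying each by 3 gives whole numbers: C 9.00, H 4.00, O 3.00

C9H4O3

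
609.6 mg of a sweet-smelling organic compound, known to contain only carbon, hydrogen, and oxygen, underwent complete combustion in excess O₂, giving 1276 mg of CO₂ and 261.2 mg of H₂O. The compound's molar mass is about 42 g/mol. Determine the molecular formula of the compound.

mol C = 1.276 g CO₂ ÷ 44.009 g/mol = 0.028994 mol
mol H = 2 × 0.2612 g H₂O ÷ 18.015 g/mol = 0.028998 mol
mass O = 0.6096 − (0.34825 + 0.029230) = 0.23212 g → mol O = 0.23212 ÷ 15.999 = 0.014509 mol
Divide by the smallest (0.014509 mol): C 1.998, H 1.999, O 1.000
Empirical formula: C2H2O
Empirical-formula mass = 42.04 g/mol; 42 ÷ 42.04 ≈ 1, so the molecular formula is C2H2O.

C2H2O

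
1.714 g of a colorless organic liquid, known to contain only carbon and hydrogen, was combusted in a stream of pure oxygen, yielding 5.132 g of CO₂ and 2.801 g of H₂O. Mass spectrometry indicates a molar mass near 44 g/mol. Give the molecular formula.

C3H8

mol C = 5.132 g CO₂ ÷ 44.009 g/mol = 0.11661 mol
mol H = 2 × 2.801 g H₂O ÷ 18.015 g/mol = 0.31096 mol
Divide by the smallest (0.11661 mol): C 1.000, H 2.667
Multiplying each by 3 gives whole numbers: C 3.00, H 8.00
Empirical formula: C3H8
Empirical-formula mass = 44.10 g/mol; 44 ÷ 44.10 ≈ 1, so the molecular formula is C3H8.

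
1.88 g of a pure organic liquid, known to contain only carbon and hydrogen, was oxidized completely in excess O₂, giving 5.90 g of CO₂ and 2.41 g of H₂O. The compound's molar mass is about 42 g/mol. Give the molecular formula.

mol C = 5.90 g CO₂ ÷ 44.009 g/mol = 0.1341 mol
mol H = 2 × 2.41 g H₂O ÷ 18.015 g/mol = 0.2676 mol
Divide by the smallest (0.1341 mol): C 1.000, H 1.996
Empirical formula: CH2
Empirical-formula mass = 14.03 g/mol; 42 ÷ 14.03 ≈ 3, so the molecular formula is C3H6.

C3H6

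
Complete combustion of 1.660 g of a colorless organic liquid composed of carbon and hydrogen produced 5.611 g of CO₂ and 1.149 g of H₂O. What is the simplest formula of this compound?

CH

mol C = 5.611 g CO₂ ÷ 44.009 g/mol = 0.12750 mol
mol H = 2 × 1.149 g H₂O ÷ 18.015 g/mol = 0.12756 mol
Divide by the smallest (0.12750 mol): C 1.000, H 1.000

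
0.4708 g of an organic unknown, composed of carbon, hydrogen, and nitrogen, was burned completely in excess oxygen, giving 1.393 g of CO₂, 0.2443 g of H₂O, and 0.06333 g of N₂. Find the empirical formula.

C7H6N

mol C = 1.393 g CO₂ ÷ 44.009 g/mol = 0.031653 mol
mol H = 2 × 0.2443 g H₂O ÷ 18.015 g/mol = 0.027122 mol
mol N = 2 × 0.06333 g N₂ ÷ 28.014 g/mol = 0.0045213 mol
Divide by the smallest (0.0045213 mol): C 7.001, H 5.999, N 1.000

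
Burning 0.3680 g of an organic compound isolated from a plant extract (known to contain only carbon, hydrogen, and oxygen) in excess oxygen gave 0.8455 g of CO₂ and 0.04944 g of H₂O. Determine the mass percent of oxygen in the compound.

35.79%

mol C = 0.8455 g CO₂ ÷ 44.009 g/mol = 0.019212 mol
mol H = 2 × 0.04944 g H₂O ÷ 18.015 g/mol = 0.0054888 mol
mass O = 0.3680 − (0.23076 + 0.0055327) = 0.13171 g → mol O = 0.13171 ÷ 15.999 = 0.0082325 mol
mass % O = 0.13171 g ÷ 0.3680 g × 100%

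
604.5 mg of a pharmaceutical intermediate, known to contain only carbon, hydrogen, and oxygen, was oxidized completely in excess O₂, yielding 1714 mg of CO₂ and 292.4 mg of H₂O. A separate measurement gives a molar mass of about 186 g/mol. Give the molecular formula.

C12H10O2

mol C = 1.714 g CO₂ ÷ 44.009 g/mol = 0.038947 mol
mol H = 2 × 0.2924 g H₂O ÷ 18.015 g/mol = 0.032462 mol
mass O = 0.6045 − (0.46779 + 0.032722) = 0.10399 g → mol O = 0.10399 ÷ 15.999 = 0.0064999 mol
Divide by the smallest (0.0064999 mol): C 5.992, H 4.994, O 1.000
Empirical formula: C6H5O
Empirical-formula mass = 93.11 g/mol; 186 ÷ 93.11 ≈ 2, so the molecular formula is C12H10O2.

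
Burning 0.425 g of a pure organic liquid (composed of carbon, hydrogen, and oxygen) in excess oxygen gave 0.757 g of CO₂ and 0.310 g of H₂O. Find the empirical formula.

C3H6O2

mol C = 0.757 g CO₂ ÷ 44.009 g/mol = 0.01720 mol
mol H = 2 × 0.310 g H₂O ÷ 18.015 g/mol = 0.03442 mol
mass O = 0.425 − (0.2066 + 0.03469) = 0.1837 g → mol O = 0.1837 ÷ 15.999 = 0.01148 mol
Divide by the smallest (0.01148 mol): C 1.498, H 2.997, O 1.000
Multiplying each by 2 gives whole numbers: C 3.00, H 5.99, O 2.00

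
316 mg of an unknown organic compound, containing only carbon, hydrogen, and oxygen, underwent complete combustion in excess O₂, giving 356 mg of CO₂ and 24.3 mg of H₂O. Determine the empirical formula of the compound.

C3HO5

mol C = 0.356 g CO₂ ÷ 44.009 g/mol = 0.008089 mol
mol H = 2 × 0.0243 g H₂O ÷ 18.015 g/mol = 0.002698 mol
mass O = 0.316 − (0.09716 + 0.002719) = 0.2161 g → mol O = 0.2161 ÷ 15.999 = 0.01351 mol
Divide by the smallest (0.002698 mol): C 2.999, H 1.000, O 5.007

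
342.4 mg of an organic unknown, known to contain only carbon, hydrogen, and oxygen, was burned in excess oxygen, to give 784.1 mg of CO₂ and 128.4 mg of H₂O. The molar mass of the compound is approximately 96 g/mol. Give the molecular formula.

C5H4O2

mol C = 0.7841 g CO₂ ÷ 44.009 g/mol = 0.017817 mol
mol H = 2 × 0.1284 g H₂O ÷ 18.015 g/mol = 0.014255 mol
mass O = 0.3424 − (0.21400 + 0.014369) = 0.11403 g → mol O = 0.11403 ÷ 15.999 = 0.0071275 mol
Divide by the smallest (0.0071275 mol): C 2.500, H 2.000, O 1.000
Multiplying each by 2 gives whole numbers: C 5.00, H 4.00, O 2.00
Empirical formula: C5H4O2
Empirical-formula mass = 96.08 g/mol; 96 ÷ 96.08 ≈ 1, so the molecular formula is C5H4O2.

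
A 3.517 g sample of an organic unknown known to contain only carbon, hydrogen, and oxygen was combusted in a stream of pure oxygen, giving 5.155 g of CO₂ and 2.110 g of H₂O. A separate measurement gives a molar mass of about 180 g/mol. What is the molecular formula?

mol C = 5.155 g CO₂ ÷ 44.009 g/mol = 0.11714 mol
mol H = 2 × 2.110 g H₂O ÷ 18.015 g/mol = 0.23425 mol
mass O = 3.517 − (1.4069 + 0.23612) = 1.8740 g → mol O = 1.8740 ÷ 15.999 = 0.11713 mol
Divide by the smallest (0.11713 mol): C 1.000, H 2.000, O 1.000
Empirical formula: CH2O
Empirical-formula mass = 30.03 g/mol; 180 ÷ 30.03 ≈ 6, so the molecular formula is C6H12O6.

C6H12O6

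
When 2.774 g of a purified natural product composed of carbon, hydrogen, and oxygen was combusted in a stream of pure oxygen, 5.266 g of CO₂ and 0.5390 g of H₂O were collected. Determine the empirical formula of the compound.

C6H3O4

mol C = 5.266 g CO₂ ÷ 44.009 g/mol = 0.11966 mol
mol H = 2 × 0.5390 g H₂O ÷ 18.015 g/mol = 0.059839 mol
mass O = 2.774 − (1.4372 + 0.060318) = 1.2765 g → mol O = 1.2765 ÷ 15.999 = 0.079785 mol
Divide by the smallest (0.059839 mol): C 2.000, H 1.000, O 1.333
Multiplying each by 3 gives whole numbers: C 6.00, H 3.00, O 4.00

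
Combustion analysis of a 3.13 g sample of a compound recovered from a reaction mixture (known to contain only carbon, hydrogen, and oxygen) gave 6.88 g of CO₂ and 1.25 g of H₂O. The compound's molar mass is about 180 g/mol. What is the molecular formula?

mol C = 6.88 g CO₂ ÷ 44.009 g/mol = 0.1563 mol
mol H = 2 × 1.25 g H₂O ÷ 18.015 g/mol = 0.1388 mol
mass O = 3.13 − (1.878 + 0.1399) = 1.112 g → mol O = 1.112 ÷ 15.999 = 0.06953 mol
Divide by the smallest (0.06953 mol): C 2.248, H 1.996, O 1.000
Multiplying each by 4 gives whole numbers: C 8.99, H 7.98, O 4.00
Empirical formula: C9H8O4
Empirical-formula mass = 180.16 g/mol; 180 ÷ 180.16 ≈ 1, so the molecular formula is C9H8O4.

C9H8O4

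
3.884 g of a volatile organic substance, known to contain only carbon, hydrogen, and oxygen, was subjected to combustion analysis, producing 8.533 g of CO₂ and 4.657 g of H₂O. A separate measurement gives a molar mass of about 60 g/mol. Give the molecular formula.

C3H8O

mol C = 8.533 g CO₂ ÷ 44.009 g/mol = 0.19389 mol
mol H = 2 × 4.657 g H₂O ÷ 18.015 g/mol = 0.51701 mol
mass O = 3.884 − (2.3288 + 0.52115) = 1.0340 g → mol O = 1.0340 ÷ 15.999 = 0.064630 mol
Divide by the smallest (0.064630 mol): C 3.000, H 8.000, O 1.000
Empirical formula: C3H8O
Empirical-formula mass = 60.10 g/mol; 60 ÷ 60.10 ≈ 1, so the molecular formula is C3H8O.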